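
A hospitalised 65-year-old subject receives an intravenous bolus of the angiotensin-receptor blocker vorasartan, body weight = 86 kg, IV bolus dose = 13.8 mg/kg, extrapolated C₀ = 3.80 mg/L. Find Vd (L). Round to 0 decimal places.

312 L

Dose = 13.8 × 86 = 1187 mg
Vd = Dose / C₀ = 1187 / 3.80 = 312.4 L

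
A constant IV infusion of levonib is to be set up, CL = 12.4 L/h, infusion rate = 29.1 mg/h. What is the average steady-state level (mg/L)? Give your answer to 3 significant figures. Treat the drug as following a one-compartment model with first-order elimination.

At steady state Css = R₀ / CL = 29.1 / 12.40 = 2.347 mg/L

2.35 mg/L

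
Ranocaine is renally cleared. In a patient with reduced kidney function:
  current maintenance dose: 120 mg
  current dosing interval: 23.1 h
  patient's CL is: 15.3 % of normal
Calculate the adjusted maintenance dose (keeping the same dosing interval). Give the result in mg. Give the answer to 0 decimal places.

To keep the same average steady-state level, dosing rate must scale with clearance.
CL ratio = 15.3 / 100 = 0.1530
New dose (same interval) = 120 × 0.1530 = 18.36 mg

18 mg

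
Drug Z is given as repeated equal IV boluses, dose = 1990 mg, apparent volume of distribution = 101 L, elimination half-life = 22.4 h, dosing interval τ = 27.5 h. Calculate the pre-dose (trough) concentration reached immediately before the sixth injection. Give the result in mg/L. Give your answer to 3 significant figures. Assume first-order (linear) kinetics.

14.5 mg/L

C₀ per dose = Dose / Vd = 1990 / 101 = 19.70 mg/L
k = ln2 / t½ = 0.693147 / 22.4 = 0.03094 h⁻¹
Fraction remaining after one interval: r = e^(−kτ) = e^(−0.03094 × 27.5) = 0.4271
Before dose 6, 5 doses have been given (aged 1τ, 2τ, 3τ, 4τ, 5τ).
C_trough = C₀ × (r + r² + … + r^5) = C₀ × r(1−r^5)/(1−r)
        = 19.70 × 0.4271 × (1 − 0.01421) / (1 − 0.4271) = 14.48 mg/L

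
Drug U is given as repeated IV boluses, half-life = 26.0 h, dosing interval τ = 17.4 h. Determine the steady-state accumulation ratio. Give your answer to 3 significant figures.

2.69

k = ln2 / t½ = 0.693147 / 26.0 = 0.02666 h⁻¹
e^(−kτ) = e^(−0.02666 × 17.4) = 0.6288
Accumulation ratio R = 1 / (1 − e^(−kτ)) = 1 / (1 − 0.6288) = 2.694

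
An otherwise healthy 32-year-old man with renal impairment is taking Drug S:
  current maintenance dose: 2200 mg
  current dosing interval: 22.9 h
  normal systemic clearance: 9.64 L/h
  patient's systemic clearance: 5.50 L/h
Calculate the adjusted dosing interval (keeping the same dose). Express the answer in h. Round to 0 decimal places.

To keep the same average steady-state level, dosing rate must scale with clearance.
CL ratio = 5.50 / 9.64 = 0.5705
New interval (same dose) = 22.9 / 0.5705 = 40.14 h

40 h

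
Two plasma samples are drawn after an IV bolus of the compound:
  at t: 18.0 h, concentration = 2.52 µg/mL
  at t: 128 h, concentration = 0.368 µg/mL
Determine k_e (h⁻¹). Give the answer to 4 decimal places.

k = ln(C₁/C₂) / (t₂ − t₁) = ln(2.52/0.368) / (128 − 18.0)
  = 1.924 / 110.0 = 0.01749 h⁻¹

0.0175 h⁻¹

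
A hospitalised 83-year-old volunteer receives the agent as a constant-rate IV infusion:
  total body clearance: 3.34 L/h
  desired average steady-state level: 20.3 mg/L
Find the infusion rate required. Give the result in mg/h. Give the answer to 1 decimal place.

At steady state, infusion rate R₀ = Css × CL = 20.3 × 3.340 = 67.80 mg/h

67.8 mg/h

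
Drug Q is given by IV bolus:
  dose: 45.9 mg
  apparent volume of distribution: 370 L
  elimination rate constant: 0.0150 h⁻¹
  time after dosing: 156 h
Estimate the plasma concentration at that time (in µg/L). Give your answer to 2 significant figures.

12 µg/L

C₀ = Dose / Vd = 45.90 / 370 = 0.1241 mg/L
C = C₀ · e^(−k·t) = 0.1241 × e^(−0.01500 × 156)
  = 0.1241 × 0.09633 = 0.01195 mg/L
Convert: 0.01195 mg/L × 1000 = 11.95 µg/L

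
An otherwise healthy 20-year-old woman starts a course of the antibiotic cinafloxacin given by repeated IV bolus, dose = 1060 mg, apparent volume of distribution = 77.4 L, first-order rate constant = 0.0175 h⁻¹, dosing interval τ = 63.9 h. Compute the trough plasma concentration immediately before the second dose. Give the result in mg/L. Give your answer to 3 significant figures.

C₀ per dose = Dose / Vd = 1060 / 77.4 = 13.70 mg/L
Fraction remaining after one interval: r = e^(−kτ) = e^(−0.01750 × 63.9) = 0.3269
Before dose 2, 1 dose has been given (aged 1τ).
C_trough = C₀ × r = 13.70 × 0.3269 = 4.479 mg/L

4.48 mg/L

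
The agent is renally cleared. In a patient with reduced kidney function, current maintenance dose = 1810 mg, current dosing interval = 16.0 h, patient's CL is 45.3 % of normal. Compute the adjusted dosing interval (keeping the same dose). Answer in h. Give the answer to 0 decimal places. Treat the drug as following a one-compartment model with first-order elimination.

To keep the same average steady-state level, dosing rate must scale with clearance.
CL ratio = 45.3 / 100 = 0.4530
New interval (same dose) = 16.0 / 0.4530 = 35.32 h

35 h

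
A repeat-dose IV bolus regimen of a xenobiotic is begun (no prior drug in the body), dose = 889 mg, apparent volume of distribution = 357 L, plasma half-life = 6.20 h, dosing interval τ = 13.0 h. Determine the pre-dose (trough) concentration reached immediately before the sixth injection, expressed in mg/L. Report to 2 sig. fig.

0.76 mg/L

C₀ per dose = Dose / Vd = 889 / 357 = 2.490 mg/L
k = ln2 / t½ = 0.693147 / 6.20 = 0.1118 h⁻¹
Fraction remaining after one interval: r = e^(−kτ) = e^(−0.1118 × 13.0) = 0.2338
Before dose 6, 5 doses have been given (aged 1τ, 2τ, 3τ, 4τ, 5τ).
C_trough = C₀ × (r + r² + … + r^5) = C₀ × r(1−r^5)/(1−r)
        = 2.490 × 0.2338 × (1 − 0.0006986) / (1 − 0.2338) = 0.7593 mg/L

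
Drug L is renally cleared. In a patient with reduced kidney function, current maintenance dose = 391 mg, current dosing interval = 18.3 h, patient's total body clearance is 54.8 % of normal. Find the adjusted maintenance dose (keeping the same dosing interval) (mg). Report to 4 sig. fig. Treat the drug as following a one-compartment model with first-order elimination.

To keep the same average steady-state level, dosing rate must scale with clearance.
CL ratio = 54.8 / 100 = 0.5480
New dose (same interval) = 391 × 0.5480 = 214.3 mg

214.3 mg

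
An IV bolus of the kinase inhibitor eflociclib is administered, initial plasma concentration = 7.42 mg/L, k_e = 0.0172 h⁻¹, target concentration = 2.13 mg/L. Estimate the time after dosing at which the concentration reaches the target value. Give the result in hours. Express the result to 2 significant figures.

73 h

t = ln(C₀ / C) / k = ln(7.420 / 2.13) / 0.01720
  = ln(3.484) / 0.01720 = 1.248 / 0.01720 = 72.56 h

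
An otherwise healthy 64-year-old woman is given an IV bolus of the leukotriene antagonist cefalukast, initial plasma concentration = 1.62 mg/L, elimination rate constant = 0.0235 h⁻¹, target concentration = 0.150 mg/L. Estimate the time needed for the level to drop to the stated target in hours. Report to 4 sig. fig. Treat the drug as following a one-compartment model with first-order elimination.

t = ln(C₀ / C) / k = ln(1.620 / 0.150) / 0.02350
  = ln(10.80) / 0.02350 = 2.380 / 0.02350 = 101.3 h

101.3 h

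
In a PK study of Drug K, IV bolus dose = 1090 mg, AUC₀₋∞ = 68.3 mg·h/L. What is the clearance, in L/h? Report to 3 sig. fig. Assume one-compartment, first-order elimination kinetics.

CL = Dose / AUC = 1090 / 68.3 = 15.96 L/h

16.0 L/h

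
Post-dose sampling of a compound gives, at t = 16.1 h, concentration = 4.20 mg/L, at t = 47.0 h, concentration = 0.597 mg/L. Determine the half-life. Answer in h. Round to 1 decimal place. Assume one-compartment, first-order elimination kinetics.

11.0 h

k = ln(C₁/C₂) / (t₂ − t₁) = ln(4.20/0.597) / (47.0 − 16.1)
  = 1.951 / 30.90 = 0.06314 h⁻¹
t½ = ln2 / k = 0.693147 / 0.06314 = 10.98 h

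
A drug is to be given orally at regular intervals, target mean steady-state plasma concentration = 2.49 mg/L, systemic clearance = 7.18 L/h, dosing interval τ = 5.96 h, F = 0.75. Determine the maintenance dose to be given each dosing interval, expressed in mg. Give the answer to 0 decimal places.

At steady state, F × (Dose/τ) = Css × CL.
Dose = Css × CL × τ / F = 2.49 × 7.180 × 5.96 / 0.75 = 142.1 mg

142 mg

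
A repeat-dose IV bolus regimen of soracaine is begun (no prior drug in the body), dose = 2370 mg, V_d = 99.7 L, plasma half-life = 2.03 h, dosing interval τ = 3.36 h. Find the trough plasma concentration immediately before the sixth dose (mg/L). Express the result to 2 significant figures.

C₀ per dose = Dose / Vd = 2370 / 99.7 = 23.77 mg/L
k = ln2 / t½ = 0.693147 / 2.03 = 0.3415 h⁻¹
Fraction remaining after one interval: r = e^(−kτ) = e^(−0.3415 × 3.36) = 0.3174
Before dose 6, 5 doses have been given (aged 1τ, 2τ, 3τ, 4τ, 5τ).
C_trough = C₀ × (r + r² + … + r^5) = C₀ × r(1−r^5)/(1−r)
        = 23.77 × 0.3174 × (1 − 0.003221) / (1 − 0.3174) = 11.02 mg/L

11 mg/L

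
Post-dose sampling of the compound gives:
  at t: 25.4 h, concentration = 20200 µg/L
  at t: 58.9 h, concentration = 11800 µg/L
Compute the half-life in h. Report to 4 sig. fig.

43.19 h

k = ln(C₁/C₂) / (t₂ − t₁) = ln(20200/11800) / (58.9 − 25.4)
  = 0.5376 / 33.50 = 0.01605 h⁻¹
t½ = ln2 / k = 0.693147 / 0.01605 = 43.19 h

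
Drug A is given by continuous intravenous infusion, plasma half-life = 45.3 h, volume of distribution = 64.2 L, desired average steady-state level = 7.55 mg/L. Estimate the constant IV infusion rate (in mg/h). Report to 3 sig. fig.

k = ln2 / t½ = 0.693147 / 45.3 = 0.01530 h⁻¹
CL = k × Vd = 0.01530 × 64.2 = 0.9823 L/h
At steady state, infusion rate R₀ = Css × CL = 7.55 × 0.9823 = 7.416 mg/h

7.42 mg/h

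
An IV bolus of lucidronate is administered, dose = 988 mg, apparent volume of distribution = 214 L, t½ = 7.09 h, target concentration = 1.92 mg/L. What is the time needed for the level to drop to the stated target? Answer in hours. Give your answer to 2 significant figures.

C₀ = Dose / Vd = 988.0 / 214 = 4.617 mg/L
k = ln2 / t½ = 0.693147 / 7.09 = 0.09776 h⁻¹
t = ln(C₀ / C) / k = ln(4.617 / 1.92) / 0.09776
  = ln(2.405) / 0.09776 = 0.8775 / 0.09776 = 8.976 h

9.0 h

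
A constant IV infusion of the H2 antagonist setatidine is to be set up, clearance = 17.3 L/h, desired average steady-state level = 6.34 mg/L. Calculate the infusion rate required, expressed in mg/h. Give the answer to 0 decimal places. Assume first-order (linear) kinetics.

110 mg/h

At steady state, infusion rate R₀ = Css × CL = 6.34 × 17.30 = 109.7 mg/h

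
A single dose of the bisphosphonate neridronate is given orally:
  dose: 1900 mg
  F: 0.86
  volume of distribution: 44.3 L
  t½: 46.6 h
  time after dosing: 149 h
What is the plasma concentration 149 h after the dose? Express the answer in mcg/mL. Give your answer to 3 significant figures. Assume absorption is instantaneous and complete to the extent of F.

4.02 mcg/mL

Amount reaching circulation = F × Dose = 0.86 × 1900 = 1634 mg
C₀ = F·Dose / Vd = 1634 / 44.3 = 36.88 mg/L
k = ln2 / t½ = 0.693147 / 46.6 = 0.01487 h⁻¹
C = C₀ · e^(−k·t) = 36.88 × e^(−0.01487 × 149)
  = 36.88 × 0.1091 = 4.024 mg/L
(4.024 mg/L = 4.024 mcg/mL)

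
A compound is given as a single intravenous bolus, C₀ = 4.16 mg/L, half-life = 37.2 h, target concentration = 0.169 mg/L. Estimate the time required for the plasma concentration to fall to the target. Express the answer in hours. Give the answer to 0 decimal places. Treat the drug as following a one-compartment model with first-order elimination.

k = ln2 / t½ = 0.693147 / 37.2 = 0.01863 h⁻¹
t = ln(C₀ / C) / k = ln(4.160 / 0.169) / 0.01863
  = ln(24.62) / 0.01863 = 3.204 / 0.01863 = 172.0 h

172 h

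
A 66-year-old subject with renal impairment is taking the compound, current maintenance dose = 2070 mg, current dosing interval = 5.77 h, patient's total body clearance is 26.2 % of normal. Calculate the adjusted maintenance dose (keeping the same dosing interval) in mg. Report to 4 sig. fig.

542.3 mg

To keep the same average steady-state level, dosing rate must scale with clearance.
CL ratio = 26.2 / 100 = 0.2620
New dose (same interval) = 2070 × 0.2620 = 542.3 mg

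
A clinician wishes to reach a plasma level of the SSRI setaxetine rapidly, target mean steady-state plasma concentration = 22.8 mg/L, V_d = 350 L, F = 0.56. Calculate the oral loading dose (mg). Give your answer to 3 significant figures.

LD = Css × Vd / F = 22.8 × 350 / 0.56 = 14250 mg

14300 mg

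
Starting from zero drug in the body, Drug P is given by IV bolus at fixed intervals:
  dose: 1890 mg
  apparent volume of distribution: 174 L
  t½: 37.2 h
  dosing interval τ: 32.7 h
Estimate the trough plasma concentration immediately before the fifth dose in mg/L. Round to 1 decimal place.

C₀ per dose = Dose / Vd = 1890 / 174 = 10.86 mg/L
k = ln2 / t½ = 0.693147 / 37.2 = 0.01863 h⁻¹
Fraction remaining after one interval: r = e^(−kτ) = e^(−0.01863 × 32.7) = 0.5438
Before dose 5, 4 doses have been given (aged 1τ, 2τ, 3τ, 4τ).
C_trough = C₀ × (r + r² + … + r^4) = C₀ × r(1−r^4)/(1−r)
        = 10.86 × 0.5438 × (1 − 0.08745) / (1 − 0.5438) = 11.81 mg/L

11.8 mg/L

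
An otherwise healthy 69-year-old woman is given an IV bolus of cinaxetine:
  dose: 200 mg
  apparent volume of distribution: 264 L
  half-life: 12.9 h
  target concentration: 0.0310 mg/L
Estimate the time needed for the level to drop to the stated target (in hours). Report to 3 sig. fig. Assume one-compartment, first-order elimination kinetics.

59.5 h

C₀ = Dose / Vd = 200.0 / 264 = 0.7576 mg/L
k = ln2 / t½ = 0.693147 / 12.9 = 0.05373 h⁻¹
t = ln(C₀ / C) / k = ln(0.7576 / 0.0310) / 0.05373
  = ln(24.44) / 0.05373 = 3.196 / 0.05373 = 59.48 h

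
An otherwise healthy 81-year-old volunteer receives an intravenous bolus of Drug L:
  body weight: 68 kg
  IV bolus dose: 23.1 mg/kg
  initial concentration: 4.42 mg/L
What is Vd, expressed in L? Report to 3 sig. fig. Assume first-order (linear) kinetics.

Dose = 23.1 × 68 = 1571 mg
Vd = Dose / C₀ = 1571 / 4.42 = 355.4 L

355 L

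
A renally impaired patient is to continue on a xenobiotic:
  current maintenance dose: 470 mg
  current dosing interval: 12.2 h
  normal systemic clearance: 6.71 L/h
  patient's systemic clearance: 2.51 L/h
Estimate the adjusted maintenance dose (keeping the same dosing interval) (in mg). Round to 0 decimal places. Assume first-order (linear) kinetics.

To keep the same average steady-state level, dosing rate must scale with clearance.
CL ratio = 2.51 / 6.71 = 0.3741
New dose (same interval) = 470 × 0.3741 = 175.8 mg

176 mg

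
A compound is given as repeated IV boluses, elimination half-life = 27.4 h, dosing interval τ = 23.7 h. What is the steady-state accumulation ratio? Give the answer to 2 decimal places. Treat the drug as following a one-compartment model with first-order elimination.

k = ln2 / t½ = 0.693147 / 27.4 = 0.02530 h⁻¹
e^(−kτ) = e^(−0.02530 × 23.7) = 0.5490
Accumulation ratio R = 1 / (1 − e^(−kτ)) = 1 / (1 − 0.5490) = 2.217

2.22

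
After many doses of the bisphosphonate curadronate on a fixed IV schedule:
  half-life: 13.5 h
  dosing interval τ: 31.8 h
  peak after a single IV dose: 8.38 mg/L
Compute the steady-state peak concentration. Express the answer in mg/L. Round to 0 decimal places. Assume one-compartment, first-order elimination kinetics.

10 mg/L

k = ln2 / t½ = 0.693147 / 13.5 = 0.05134 h⁻¹
e^(−kτ) = e^(−0.05134 × 31.8) = 0.1954
Accumulation ratio R = 1 / (1 − e^(−kτ)) = 1 / (1 − 0.1954) = 1.243
Steady-state peak = C₀ × R = 8.38 × 1.243 = 10.42 mg/L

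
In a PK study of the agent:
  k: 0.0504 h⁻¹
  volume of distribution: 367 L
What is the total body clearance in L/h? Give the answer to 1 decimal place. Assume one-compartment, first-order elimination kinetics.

CL = k × Vd = 0.0504 × 367 = 18.50 L/h

18.5 L/h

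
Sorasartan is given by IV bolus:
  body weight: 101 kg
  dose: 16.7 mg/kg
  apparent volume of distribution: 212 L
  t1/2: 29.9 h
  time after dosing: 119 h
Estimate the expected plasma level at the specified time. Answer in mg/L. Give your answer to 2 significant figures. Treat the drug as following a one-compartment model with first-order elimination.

Total dose = 16.7 × 101 = 1687 mg
C₀ = Dose / Vd = 1687 / 212 = 7.958 mg/L
k = ln2 / t½ = 0.693147 / 29.9 = 0.02318 h⁻¹
C = C₀ · e^(−k·t) = 7.958 × e^(−0.02318 × 119)
  = 7.958 × 0.06339 = 0.5045 mg/L

0.50 mg/L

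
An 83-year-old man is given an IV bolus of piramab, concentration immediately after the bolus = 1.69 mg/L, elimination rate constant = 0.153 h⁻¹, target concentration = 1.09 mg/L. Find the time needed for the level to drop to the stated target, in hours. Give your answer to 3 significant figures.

2.87 h

t = ln(C₀ / C) / k = ln(1.690 / 1.09) / 0.1530
  = ln(1.550) / 0.1530 = 0.4383 / 0.1530 = 2.865 h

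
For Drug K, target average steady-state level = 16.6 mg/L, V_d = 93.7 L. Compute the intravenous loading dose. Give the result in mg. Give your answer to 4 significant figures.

1555 mg

LD = Css × Vd = 16.6 × 93.7 = 1555 mg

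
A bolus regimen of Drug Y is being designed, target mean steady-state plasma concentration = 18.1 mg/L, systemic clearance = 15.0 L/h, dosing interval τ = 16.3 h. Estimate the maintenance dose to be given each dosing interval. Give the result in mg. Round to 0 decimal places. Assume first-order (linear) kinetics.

4425 mg

At steady state, Dose/τ = Css × CL.
Dose = Css × CL × τ = 18.1 × 15.00 × 16.3 = 4425 mg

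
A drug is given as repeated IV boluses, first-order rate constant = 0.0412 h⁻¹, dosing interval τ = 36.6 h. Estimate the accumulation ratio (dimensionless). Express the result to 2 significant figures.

e^(−kτ) = e^(−0.04120 × 36.6) = 0.2214
Accumulation ratio R = 1 / (1 − e^(−kτ)) = 1 / (1 − 0.2214) = 1.284

1.3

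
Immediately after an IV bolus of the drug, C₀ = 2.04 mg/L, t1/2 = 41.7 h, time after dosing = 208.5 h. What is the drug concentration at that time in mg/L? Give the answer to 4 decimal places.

0.0638 mg/L

k = ln2 / t½ = 0.693147 / 41.7 = 0.01662 h⁻¹
t / t½ = 208.5 / 41.7 = 5 half-lives
C = C₀ × (1/2)^5 = 2.040 × 0.03125 = 0.06375 mg/L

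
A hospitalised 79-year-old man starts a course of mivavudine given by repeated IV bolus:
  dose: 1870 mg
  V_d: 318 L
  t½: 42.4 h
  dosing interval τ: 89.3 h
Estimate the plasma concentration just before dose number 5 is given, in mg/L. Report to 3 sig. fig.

1.77 mg/L

C₀ per dose = Dose / Vd = 1870 / 318 = 5.881 mg/L
k = ln2 / t½ = 0.693147 / 42.4 = 0.01635 h⁻¹
Fraction remaining after one interval: r = e^(−kτ) = e^(−0.01635 × 89.3) = 0.2322
Before dose 5, 4 doses have been given (aged 1τ, 2τ, 3τ, 4τ).
C_trough = C₀ × (r + r² + … + r^4) = C₀ × r(1−r^4)/(1−r)
        = 5.881 × 0.2322 × (1 − 0.002907) / (1 − 0.2322) = 1.773 mg/L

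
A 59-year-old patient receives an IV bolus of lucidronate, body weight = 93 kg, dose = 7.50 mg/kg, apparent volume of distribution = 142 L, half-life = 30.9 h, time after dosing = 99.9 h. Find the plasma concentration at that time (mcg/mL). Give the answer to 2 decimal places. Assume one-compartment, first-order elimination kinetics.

0.52 mcg/mL

Total dose = 7.50 × 93 = 697.5 mg
C₀ = Dose / Vd = 697.5 / 142 = 4.912 mg/L
k = ln2 / t½ = 0.693147 / 30.9 = 0.02243 h⁻¹
C = C₀ · e^(−k·t) = 4.912 × e^(−0.02243 × 99.9)
  = 4.912 × 0.1064 = 0.5226 mg/L
(0.5226 mg/L = 0.5226 mcg/mL)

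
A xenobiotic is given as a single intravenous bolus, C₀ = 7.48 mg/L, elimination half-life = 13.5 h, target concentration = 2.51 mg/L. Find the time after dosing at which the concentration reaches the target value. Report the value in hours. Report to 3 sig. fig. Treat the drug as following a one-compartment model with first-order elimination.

k = ln2 / t½ = 0.693147 / 13.5 = 0.05134 h⁻¹
t = ln(C₀ / C) / k = ln(7.480 / 2.51) / 0.05134
  = ln(2.980) / 0.05134 = 1.092 / 0.05134 = 21.27 h

21.3 h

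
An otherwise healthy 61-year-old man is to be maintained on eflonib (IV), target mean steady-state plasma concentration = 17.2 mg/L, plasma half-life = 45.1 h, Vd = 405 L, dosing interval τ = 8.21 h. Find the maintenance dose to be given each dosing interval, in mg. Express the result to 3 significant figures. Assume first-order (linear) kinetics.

879 mg

k = ln2 / t½ = 0.693147 / 45.1 = 0.01537 h⁻¹
CL = k × Vd = 0.01537 × 405 = 6.225 L/h
At steady state, Dose/τ = Css × CL.
Dose = Css × CL × τ = 17.2 × 6.225 × 8.21 = 879.0 mg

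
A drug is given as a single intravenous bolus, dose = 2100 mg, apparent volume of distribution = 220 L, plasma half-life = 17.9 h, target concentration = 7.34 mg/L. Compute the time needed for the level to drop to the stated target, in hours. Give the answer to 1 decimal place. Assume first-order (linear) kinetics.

C₀ = Dose / Vd = 2100 / 220 = 9.545 mg/L
k = ln2 / t½ = 0.693147 / 17.9 = 0.03872 h⁻¹
t = ln(C₀ / C) / k = ln(9.545 / 7.34) / 0.03872
  = ln(1.300) / 0.03872 = 0.2624 / 0.03872 = 6.777 h

6.8 h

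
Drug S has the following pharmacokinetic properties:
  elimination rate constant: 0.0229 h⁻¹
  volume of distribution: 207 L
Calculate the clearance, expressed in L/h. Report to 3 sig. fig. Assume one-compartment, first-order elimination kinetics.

4.74 L/h

CL = k × Vd = 0.0229 × 207 = 4.740 L/h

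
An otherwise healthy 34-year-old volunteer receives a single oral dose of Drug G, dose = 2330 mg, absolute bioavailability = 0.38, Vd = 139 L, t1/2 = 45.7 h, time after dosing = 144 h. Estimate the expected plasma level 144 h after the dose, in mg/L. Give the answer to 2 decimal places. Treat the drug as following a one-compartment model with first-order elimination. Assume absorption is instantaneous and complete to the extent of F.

0.72 mg/L

Amount reaching circulation = F × Dose = 0.38 × 2330 = 885.4 mg
C₀ = F·Dose / Vd = 885.4 / 139 = 6.370 mg/L
k = ln2 / t½ = 0.693147 / 45.7 = 0.01517 h⁻¹
C = C₀ · e^(−k·t) = 6.370 × e^(−0.01517 × 144)
  = 6.370 × 0.1125 = 0.7166 mg/L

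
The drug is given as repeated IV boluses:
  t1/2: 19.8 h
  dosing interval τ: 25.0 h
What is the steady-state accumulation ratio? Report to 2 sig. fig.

k = ln2 / t½ = 0.693147 / 19.8 = 0.03501 h⁻¹
e^(−kτ) = e^(−0.03501 × 25.0) = 0.4168
Accumulation ratio R = 1 / (1 − e^(−kτ)) = 1 / (1 − 0.4168) = 1.715

1.7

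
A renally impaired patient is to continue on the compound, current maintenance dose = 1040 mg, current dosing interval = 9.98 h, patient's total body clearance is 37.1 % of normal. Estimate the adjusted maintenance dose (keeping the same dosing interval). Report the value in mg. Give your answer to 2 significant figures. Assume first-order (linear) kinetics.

To keep the same average steady-state level, dosing rate must scale with clearance.
CL ratio = 37.1 / 100 = 0.3710
New dose (same interval) = 1040 × 0.3710 = 385.8 mg

390 mg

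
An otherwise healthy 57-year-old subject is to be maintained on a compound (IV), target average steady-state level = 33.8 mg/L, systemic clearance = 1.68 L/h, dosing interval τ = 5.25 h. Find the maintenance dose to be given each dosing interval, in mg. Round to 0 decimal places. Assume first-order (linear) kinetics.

At steady state, Dose/τ = Css × CL.
Dose = Css × CL × τ = 33.8 × 1.680 × 5.25 = 298.1 mg

298 mg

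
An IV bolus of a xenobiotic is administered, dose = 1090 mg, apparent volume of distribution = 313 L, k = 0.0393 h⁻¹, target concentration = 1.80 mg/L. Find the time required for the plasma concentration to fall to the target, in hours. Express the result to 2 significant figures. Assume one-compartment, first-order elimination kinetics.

C₀ = Dose / Vd = 1090 / 313 = 3.482 mg/L
t = ln(C₀ / C) / k = ln(3.482 / 1.80) / 0.03930
  = ln(1.934) / 0.03930 = 0.6596 / 0.03930 = 16.78 h

17 h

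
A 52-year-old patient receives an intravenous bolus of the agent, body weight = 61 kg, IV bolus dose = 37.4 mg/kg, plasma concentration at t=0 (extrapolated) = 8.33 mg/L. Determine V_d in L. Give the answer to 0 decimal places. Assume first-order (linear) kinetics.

274 L

Dose = 37.4 × 61 = 2281 mg
Vd = Dose / C₀ = 2281 / 8.33 = 273.8 L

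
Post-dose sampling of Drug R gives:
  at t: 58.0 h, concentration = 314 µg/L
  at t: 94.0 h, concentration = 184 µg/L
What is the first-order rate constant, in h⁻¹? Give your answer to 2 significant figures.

k = ln(C₁/C₂) / (t₂ − t₁) = ln(314/184) / (94.0 − 58.0)
  = 0.5345 / 36.00 = 0.01485 h⁻¹

0.015 h⁻¹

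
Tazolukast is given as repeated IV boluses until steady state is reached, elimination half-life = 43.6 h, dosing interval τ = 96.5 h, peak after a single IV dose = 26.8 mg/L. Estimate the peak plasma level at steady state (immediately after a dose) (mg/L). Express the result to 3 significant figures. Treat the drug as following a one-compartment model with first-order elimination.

k = ln2 / t½ = 0.693147 / 43.6 = 0.01590 h⁻¹
e^(−kτ) = e^(−0.01590 × 96.5) = 0.2156
Accumulation ratio R = 1 / (1 − e^(−kτ)) = 1 / (1 − 0.2156) = 1.275
Steady-state peak = C₀ × R = 26.8 × 1.275 = 34.17 mg/L

34.2 mg/L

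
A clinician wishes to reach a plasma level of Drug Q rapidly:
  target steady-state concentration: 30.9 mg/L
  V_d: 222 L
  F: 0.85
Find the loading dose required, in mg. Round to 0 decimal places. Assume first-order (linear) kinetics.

LD = Css × Vd / F = 30.9 × 222 / 0.85 = 8070 mg

8070 mg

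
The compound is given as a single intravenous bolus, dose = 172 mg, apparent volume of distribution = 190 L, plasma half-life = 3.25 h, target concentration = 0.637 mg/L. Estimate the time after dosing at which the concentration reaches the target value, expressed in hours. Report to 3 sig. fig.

C₀ = Dose / Vd = 172.0 / 190 = 0.9053 mg/L
k = ln2 / t½ = 0.693147 / 3.25 = 0.2133 h⁻¹
t = ln(C₀ / C) / k = ln(0.9053 / 0.637) / 0.2133
  = ln(1.421) / 0.2133 = 0.3514 / 0.2133 = 1.647 h

1.65 h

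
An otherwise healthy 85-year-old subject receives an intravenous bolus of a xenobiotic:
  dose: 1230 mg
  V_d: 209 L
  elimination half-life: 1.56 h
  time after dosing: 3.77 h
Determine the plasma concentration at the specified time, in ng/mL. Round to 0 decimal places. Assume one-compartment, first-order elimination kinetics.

C₀ = Dose / Vd = 1230 / 209 = 5.885 mg/L
k = ln2 / t½ = 0.693147 / 1.56 = 0.4443 h⁻¹
C = C₀ · e^(−k·t) = 5.885 × e^(−0.4443 × 3.77)
  = 5.885 × 0.1873 = 1.102 mg/L
Convert: 1.102 mg/L × 1000 = 1102 ng/mL

1102 ng/mL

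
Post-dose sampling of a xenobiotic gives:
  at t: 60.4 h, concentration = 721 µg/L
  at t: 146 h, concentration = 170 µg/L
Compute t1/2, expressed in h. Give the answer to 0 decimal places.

41 h

k = ln(C₁/C₂) / (t₂ − t₁) = ln(721/170) / (146 − 60.4)
  = 1.445 / 85.60 = 0.01688 h⁻¹
t½ = ln2 / k = 0.693147 / 0.01688 = 41.06 h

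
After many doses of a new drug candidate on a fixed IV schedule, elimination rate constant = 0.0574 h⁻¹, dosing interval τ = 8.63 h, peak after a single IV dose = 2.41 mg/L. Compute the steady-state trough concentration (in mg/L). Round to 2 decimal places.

e^(−kτ) = e^(−0.05740 × 8.63) = 0.6094
Accumulation ratio R = 1 / (1 − e^(−kτ)) = 1 / (1 − 0.6094) = 2.560
Steady-state trough = C₀ × R × e^(−kτ) = 2.41 × 2.560 × 0.6094 = 3.760 mg/L

3.76 mg/L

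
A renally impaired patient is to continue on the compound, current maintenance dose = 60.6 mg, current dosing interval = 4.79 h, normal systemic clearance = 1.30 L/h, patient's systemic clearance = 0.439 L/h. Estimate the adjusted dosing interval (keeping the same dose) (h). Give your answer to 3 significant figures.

14.2 h

To keep the same average steady-state level, dosing rate must scale with clearance.
CL ratio = 0.439 / 1.30 = 0.3377
New interval (same dose) = 4.79 / 0.3377 = 14.18 h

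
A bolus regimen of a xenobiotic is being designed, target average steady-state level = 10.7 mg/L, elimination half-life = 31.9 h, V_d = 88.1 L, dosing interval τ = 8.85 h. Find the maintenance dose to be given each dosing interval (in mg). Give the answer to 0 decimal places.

181 mg

k = ln2 / t½ = 0.693147 / 31.9 = 0.02173 h⁻¹
CL = k × Vd = 0.02173 × 88.1 = 1.914 L/h
At steady state, Dose/τ = Css × CL.
Dose = Css × CL × τ = 10.7 × 1.914 × 8.85 = 181.2 mg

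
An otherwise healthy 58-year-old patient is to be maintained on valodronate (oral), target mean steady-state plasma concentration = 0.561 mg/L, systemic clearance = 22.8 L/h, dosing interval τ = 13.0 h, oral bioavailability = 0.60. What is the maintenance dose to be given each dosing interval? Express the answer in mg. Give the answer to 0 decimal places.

At steady state, F × (Dose/τ) = Css × CL.
Dose = Css × CL × τ / F = 0.561 × 22.80 × 13.0 / 0.60 = 277.1 mg

277 mg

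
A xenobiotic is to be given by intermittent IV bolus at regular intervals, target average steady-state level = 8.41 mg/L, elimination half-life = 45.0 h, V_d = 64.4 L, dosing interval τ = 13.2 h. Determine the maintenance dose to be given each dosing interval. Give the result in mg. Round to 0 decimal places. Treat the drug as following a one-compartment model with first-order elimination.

k = ln2 / t½ = 0.693147 / 45.0 = 0.01540 h⁻¹
CL = k × Vd = 0.01540 × 64.4 = 0.9918 L/h
At steady state, Dose/τ = Css × CL.
Dose = Css × CL × τ = 8.41 × 0.9918 × 13.2 = 110.1 mg

110 mg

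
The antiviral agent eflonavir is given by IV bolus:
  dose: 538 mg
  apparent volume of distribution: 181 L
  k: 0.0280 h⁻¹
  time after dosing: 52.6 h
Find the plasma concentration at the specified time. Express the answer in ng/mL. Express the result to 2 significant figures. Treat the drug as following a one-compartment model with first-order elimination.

C₀ = Dose / Vd = 538.0 / 181 = 2.972 mg/L
C = C₀ · e^(−k·t) = 2.972 × e^(−0.02800 × 52.6)
  = 2.972 × 0.2293 = 0.6815 mg/L
Convert: 0.6815 mg/L × 1000 = 681.5 ng/mL

680 ng/mL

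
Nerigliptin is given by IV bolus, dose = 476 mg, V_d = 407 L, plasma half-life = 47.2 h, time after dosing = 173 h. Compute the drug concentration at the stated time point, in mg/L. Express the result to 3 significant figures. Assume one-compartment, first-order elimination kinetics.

0.0922 mg/L

C₀ = Dose / Vd = 476.0 / 407 = 1.170 mg/L
k = ln2 / t½ = 0.693147 / 47.2 = 0.01469 h⁻¹
C = C₀ · e^(−k·t) = 1.170 × e^(−0.01469 × 173)
  = 1.170 × 0.07876 = 0.09215 mg/L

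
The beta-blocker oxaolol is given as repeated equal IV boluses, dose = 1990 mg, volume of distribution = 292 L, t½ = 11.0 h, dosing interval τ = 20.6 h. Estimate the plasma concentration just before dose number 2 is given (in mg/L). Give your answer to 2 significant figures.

1.9 mg/L

C₀ per dose = Dose / Vd = 1990 / 292 = 6.815 mg/L
k = ln2 / t½ = 0.693147 / 11.0 = 0.06301 h⁻¹
Fraction remaining after one interval: r = e^(−kτ) = e^(−0.06301 × 20.6) = 0.2731
Before dose 2, 1 dose has been given (aged 1τ).
C_trough = C₀ × r = 6.815 × 0.2731 = 1.861 mg/L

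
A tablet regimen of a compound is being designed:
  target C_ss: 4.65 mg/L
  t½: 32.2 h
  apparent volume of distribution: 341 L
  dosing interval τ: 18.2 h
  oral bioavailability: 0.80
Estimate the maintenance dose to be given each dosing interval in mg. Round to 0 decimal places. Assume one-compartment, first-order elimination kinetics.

k = ln2 / t½ = 0.693147 / 32.2 = 0.02153 h⁻¹
CL = k × Vd = 0.02153 × 341 = 7.342 L/h
At steady state, F × (Dose/τ) = Css × CL.
Dose = Css × CL × τ / F = 4.65 × 7.342 × 18.2 / 0.80 = 776.7 mg

777 mg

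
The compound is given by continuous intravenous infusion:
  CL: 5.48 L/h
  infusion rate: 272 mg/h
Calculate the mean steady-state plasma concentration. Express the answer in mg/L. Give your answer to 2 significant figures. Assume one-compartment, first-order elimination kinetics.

50 mg/L

At steady state Css = R₀ / CL = 272 / 5.480 = 49.64 mg/L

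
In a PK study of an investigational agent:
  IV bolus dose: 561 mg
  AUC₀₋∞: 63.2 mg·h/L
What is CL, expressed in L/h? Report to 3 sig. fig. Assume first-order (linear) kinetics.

8.88 L/h

CL = Dose / AUC = 561 / 63.2 = 8.877 L/h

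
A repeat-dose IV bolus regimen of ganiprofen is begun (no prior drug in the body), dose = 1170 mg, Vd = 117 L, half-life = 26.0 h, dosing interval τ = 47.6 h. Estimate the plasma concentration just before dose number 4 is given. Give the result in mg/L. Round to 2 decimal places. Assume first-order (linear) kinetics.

3.82 mg/L

C₀ per dose = Dose / Vd = 1170 / 117 = 10.00 mg/L
k = ln2 / t½ = 0.693147 / 26.0 = 0.02666 h⁻¹
Fraction remaining after one interval: r = e^(−kτ) = e^(−0.02666 × 47.6) = 0.2811
Before dose 4, 3 doses have been given (aged 1τ, 2τ, 3τ).
C_trough = C₀ × (r + r² + … + r^3) = C₀ × r(1−r^3)/(1−r)
        = 10.00 × 0.2811 × (1 − 0.02221) / (1 − 0.2811) = 3.823 mg/L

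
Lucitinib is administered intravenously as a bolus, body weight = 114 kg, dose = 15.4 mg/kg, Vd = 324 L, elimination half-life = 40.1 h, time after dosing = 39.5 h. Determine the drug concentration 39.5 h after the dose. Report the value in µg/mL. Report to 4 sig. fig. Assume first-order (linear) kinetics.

Total dose = 15.4 × 114 = 1756 mg
C₀ = Dose / Vd = 1756 / 324 = 5.420 mg/L
k = ln2 / t½ = 0.693147 / 40.1 = 0.01729 h⁻¹
C = C₀ · e^(−k·t) = 5.420 × e^(−0.01729 × 39.5)
  = 5.420 × 0.5051 = 2.738 mg/L
(2.738 mg/L = 2.738 µg/mL)

2.738 µg/mL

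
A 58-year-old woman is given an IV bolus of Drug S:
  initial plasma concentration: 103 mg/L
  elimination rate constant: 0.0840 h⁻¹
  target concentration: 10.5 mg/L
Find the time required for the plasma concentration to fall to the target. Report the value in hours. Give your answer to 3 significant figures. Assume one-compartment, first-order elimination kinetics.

27.2 h

t = ln(C₀ / C) / k = ln(103.0 / 10.5) / 0.08400
  = ln(9.810) / 0.08400 = 2.283 / 0.08400 = 27.18 h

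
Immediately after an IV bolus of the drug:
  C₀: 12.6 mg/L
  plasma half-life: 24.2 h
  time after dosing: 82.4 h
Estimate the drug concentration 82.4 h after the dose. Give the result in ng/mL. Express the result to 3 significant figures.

k = ln2 / t½ = 0.693147 / 24.2 = 0.02864 h⁻¹
C = C₀ · e^(−k·t) = 12.60 × e^(−0.02864 × 82.4)
  = 12.60 × 0.09443 = 1.190 mg/L
Convert: 1.190 mg/L × 1000 = 1190 ng/mL

1190 ng/mL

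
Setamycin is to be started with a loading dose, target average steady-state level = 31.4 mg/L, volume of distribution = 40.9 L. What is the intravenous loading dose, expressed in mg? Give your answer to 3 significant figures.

1280 mg

LD = Css × Vd = 31.4 × 40.9 = 1284 mg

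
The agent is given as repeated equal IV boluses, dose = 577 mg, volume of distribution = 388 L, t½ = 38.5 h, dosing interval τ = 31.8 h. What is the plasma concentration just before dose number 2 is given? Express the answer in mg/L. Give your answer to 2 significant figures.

C₀ per dose = Dose / Vd = 577 / 388 = 1.487 mg/L
k = ln2 / t½ = 0.693147 / 38.5 = 0.01800 h⁻¹
Fraction remaining after one interval: r = e^(−kτ) = e^(−0.01800 × 31.8) = 0.5642
Before dose 2, 1 dose has been given (aged 1τ).
C_trough = C₀ × r = 1.487 × 0.5642 = 0.8390 mg/L

0.84 mg/L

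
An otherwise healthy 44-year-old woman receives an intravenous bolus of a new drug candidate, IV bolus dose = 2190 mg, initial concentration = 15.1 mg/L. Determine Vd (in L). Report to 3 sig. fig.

Vd = Dose / C₀ = 2190 / 15.1 = 145.0 L

145 L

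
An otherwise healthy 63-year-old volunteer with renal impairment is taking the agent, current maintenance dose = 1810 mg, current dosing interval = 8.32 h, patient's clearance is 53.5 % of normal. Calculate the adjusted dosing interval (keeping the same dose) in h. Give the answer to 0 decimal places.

To keep the same average steady-state level, dosing rate must scale with clearance.
CL ratio = 53.5 / 100 = 0.5350
New interval (same dose) = 8.32 / 0.5350 = 15.55 h

16 h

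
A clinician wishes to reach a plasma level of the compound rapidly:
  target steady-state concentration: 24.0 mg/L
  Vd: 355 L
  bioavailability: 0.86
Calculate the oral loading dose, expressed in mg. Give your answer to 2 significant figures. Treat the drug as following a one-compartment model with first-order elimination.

9900 mg

LD = Css × Vd / F = 24.0 × 355 / 0.86 = 9907 mg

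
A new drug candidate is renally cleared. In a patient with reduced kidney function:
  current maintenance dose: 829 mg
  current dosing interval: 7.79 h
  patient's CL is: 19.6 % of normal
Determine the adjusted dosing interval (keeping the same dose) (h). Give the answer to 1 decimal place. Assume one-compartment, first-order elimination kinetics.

To keep the same average steady-state level, dosing rate must scale with clearance.
CL ratio = 19.6 / 100 = 0.1960
New interval (same dose) = 7.79 / 0.1960 = 39.74 h

39.7 h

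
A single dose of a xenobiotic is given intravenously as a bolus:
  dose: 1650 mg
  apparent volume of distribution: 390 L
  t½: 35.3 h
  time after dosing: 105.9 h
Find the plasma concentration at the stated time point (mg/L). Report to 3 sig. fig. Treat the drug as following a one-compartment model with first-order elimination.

0.529 mg/L

C₀ = Dose / Vd = 1650 / 390 = 4.231 mg/L
k = ln2 / t½ = 0.693147 / 35.3 = 0.01964 h⁻¹
t / t½ = 105.9 / 35.3 = 3 half-lives
C = C₀ × (1/2)^3 = 4.231 × 0.1250 = 0.5289 mg/L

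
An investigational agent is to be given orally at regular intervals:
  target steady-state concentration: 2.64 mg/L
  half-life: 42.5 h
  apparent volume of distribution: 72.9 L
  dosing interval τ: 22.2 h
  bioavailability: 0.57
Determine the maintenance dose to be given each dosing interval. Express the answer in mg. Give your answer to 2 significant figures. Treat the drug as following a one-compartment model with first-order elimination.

k = ln2 / t½ = 0.693147 / 42.5 = 0.01631 h⁻¹
CL = k × Vd = 0.01631 × 72.9 = 1.189 L/h
At steady state, F × (Dose/τ) = Css × CL.
Dose = Css × CL × τ / F = 2.64 × 1.189 × 22.2 / 0.57 = 122.3 mg

120 mg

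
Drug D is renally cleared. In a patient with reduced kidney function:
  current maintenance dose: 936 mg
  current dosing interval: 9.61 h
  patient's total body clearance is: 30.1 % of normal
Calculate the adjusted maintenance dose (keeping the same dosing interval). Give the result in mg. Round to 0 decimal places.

To keep the same average steady-state level, dosing rate must scale with clearance.
CL ratio = 30.1 / 100 = 0.3010
New dose (same interval) = 936 × 0.3010 = 281.7 mg

282 mg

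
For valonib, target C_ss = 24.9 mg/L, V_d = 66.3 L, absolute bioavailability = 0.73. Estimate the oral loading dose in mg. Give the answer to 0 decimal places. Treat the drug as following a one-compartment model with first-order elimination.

LD = Css × Vd / F = 24.9 × 66.3 / 0.73 = 2261 mg

2261 mg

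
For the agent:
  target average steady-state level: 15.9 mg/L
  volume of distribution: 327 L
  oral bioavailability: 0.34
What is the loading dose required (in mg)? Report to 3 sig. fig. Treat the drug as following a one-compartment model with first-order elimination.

15300 mg

LD = Css × Vd / F = 15.9 × 327 / 0.34 = 15290 mg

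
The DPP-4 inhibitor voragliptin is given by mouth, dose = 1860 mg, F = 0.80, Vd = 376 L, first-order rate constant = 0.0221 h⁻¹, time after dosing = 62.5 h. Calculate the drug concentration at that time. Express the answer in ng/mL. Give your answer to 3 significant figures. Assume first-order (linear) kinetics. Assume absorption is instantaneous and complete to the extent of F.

Amount reaching circulation = F × Dose = 0.80 × 1860 = 1488 mg
C₀ = F·Dose / Vd = 1488 / 376 = 3.957 mg/L
C = C₀ · e^(−k·t) = 3.957 × e^(−0.02210 × 62.5)
  = 3.957 × 0.2513 = 0.9944 mg/L
Convert: 0.9944 mg/L × 1000 = 994.4 ng/mL

994 ng/mL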